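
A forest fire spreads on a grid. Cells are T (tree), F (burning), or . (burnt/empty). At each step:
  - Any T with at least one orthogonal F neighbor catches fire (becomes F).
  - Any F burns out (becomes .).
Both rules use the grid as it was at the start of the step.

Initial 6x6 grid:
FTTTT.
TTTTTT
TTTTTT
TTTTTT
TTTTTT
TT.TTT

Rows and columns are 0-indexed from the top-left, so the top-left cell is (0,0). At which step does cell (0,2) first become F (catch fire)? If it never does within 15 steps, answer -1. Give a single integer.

Step 1: cell (0,2)='T' (+2 fires, +1 burnt)
Step 2: cell (0,2)='F' (+3 fires, +2 burnt)
  -> target ignites at step 2
Step 3: cell (0,2)='.' (+4 fires, +3 burnt)
Step 4: cell (0,2)='.' (+5 fires, +4 burnt)
Step 5: cell (0,2)='.' (+5 fires, +5 burnt)
Step 6: cell (0,2)='.' (+5 fires, +5 burnt)
Step 7: cell (0,2)='.' (+3 fires, +5 burnt)
Step 8: cell (0,2)='.' (+3 fires, +3 burnt)
Step 9: cell (0,2)='.' (+2 fires, +3 burnt)
Step 10: cell (0,2)='.' (+1 fires, +2 burnt)
Step 11: cell (0,2)='.' (+0 fires, +1 burnt)
  fire out at step 11

2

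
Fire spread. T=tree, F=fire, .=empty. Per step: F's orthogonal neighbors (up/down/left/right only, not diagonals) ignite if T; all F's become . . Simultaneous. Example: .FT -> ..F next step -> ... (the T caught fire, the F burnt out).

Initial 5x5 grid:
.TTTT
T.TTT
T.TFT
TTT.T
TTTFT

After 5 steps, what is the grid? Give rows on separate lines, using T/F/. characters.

Step 1: 5 trees catch fire, 2 burn out
  .TTTT
  T.TFT
  T.F.F
  TTT.T
  TTF.F
Step 2: 6 trees catch fire, 5 burn out
  .TTFT
  T.F.F
  T....
  TTF.F
  TF...
Step 3: 4 trees catch fire, 6 burn out
  .TF.F
  T....
  T....
  TF...
  F....
Step 4: 2 trees catch fire, 4 burn out
  .F...
  T....
  T....
  F....
  .....
Step 5: 1 trees catch fire, 2 burn out
  .....
  T....
  F....
  .....
  .....

.....
T....
F....
.....
.....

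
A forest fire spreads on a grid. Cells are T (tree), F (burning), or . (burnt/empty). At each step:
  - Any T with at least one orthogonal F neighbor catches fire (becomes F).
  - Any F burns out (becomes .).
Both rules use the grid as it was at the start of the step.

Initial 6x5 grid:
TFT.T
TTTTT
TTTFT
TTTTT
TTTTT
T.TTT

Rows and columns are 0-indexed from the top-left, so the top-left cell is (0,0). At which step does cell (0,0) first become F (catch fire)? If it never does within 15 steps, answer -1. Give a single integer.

Step 1: cell (0,0)='F' (+7 fires, +2 burnt)
  -> target ignites at step 1
Step 2: cell (0,0)='.' (+7 fires, +7 burnt)
Step 3: cell (0,0)='.' (+6 fires, +7 burnt)
Step 4: cell (0,0)='.' (+4 fires, +6 burnt)
Step 5: cell (0,0)='.' (+1 fires, +4 burnt)
Step 6: cell (0,0)='.' (+1 fires, +1 burnt)
Step 7: cell (0,0)='.' (+0 fires, +1 burnt)
  fire out at step 7

1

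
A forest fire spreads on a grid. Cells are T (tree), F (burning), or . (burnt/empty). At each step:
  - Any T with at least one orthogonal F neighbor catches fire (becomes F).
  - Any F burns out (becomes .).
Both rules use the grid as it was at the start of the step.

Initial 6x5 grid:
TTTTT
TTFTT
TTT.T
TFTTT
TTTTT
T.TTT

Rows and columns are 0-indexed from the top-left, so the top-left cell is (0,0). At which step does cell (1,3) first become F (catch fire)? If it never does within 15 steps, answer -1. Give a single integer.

Step 1: cell (1,3)='F' (+8 fires, +2 burnt)
  -> target ignites at step 1
Step 2: cell (1,3)='.' (+8 fires, +8 burnt)
Step 3: cell (1,3)='.' (+7 fires, +8 burnt)
Step 4: cell (1,3)='.' (+2 fires, +7 burnt)
Step 5: cell (1,3)='.' (+1 fires, +2 burnt)
Step 6: cell (1,3)='.' (+0 fires, +1 burnt)
  fire out at step 6

1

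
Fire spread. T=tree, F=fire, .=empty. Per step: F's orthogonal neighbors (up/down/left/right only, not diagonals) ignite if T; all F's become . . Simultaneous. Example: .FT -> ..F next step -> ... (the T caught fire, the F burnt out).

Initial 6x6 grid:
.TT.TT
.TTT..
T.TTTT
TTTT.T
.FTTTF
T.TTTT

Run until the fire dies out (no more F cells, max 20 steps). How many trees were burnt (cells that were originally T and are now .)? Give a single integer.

Step 1: +5 fires, +2 burnt (F count now 5)
Step 2: +6 fires, +5 burnt (F count now 6)
Step 3: +5 fires, +6 burnt (F count now 5)
Step 4: +2 fires, +5 burnt (F count now 2)
Step 5: +3 fires, +2 burnt (F count now 3)
Step 6: +1 fires, +3 burnt (F count now 1)
Step 7: +0 fires, +1 burnt (F count now 0)
Fire out after step 7
Initially T: 25, now '.': 33
Total burnt (originally-T cells now '.'): 22

Answer: 22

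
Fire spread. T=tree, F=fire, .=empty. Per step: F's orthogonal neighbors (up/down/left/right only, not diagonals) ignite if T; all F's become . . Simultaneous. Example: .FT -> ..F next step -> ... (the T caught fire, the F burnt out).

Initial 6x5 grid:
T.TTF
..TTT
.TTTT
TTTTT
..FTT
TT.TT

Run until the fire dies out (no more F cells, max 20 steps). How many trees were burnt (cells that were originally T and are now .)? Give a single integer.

Answer: 18

Derivation:
Step 1: +4 fires, +2 burnt (F count now 4)
Step 2: +8 fires, +4 burnt (F count now 8)
Step 3: +6 fires, +8 burnt (F count now 6)
Step 4: +0 fires, +6 burnt (F count now 0)
Fire out after step 4
Initially T: 21, now '.': 27
Total burnt (originally-T cells now '.'): 18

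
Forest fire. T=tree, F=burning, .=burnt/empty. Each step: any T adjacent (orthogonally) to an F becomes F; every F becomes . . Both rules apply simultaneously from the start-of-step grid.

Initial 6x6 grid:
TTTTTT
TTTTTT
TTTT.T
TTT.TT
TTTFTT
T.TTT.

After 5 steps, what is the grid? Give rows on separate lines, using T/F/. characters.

Step 1: 3 trees catch fire, 1 burn out
  TTTTTT
  TTTTTT
  TTTT.T
  TTT.TT
  TTF.FT
  T.TFT.
Step 2: 6 trees catch fire, 3 burn out
  TTTTTT
  TTTTTT
  TTTT.T
  TTF.FT
  TF...F
  T.F.F.
Step 3: 4 trees catch fire, 6 burn out
  TTTTTT
  TTTTTT
  TTFT.T
  TF...F
  F.....
  T.....
Step 4: 6 trees catch fire, 4 burn out
  TTTTTT
  TTFTTT
  TF.F.F
  F.....
  ......
  F.....
Step 5: 5 trees catch fire, 6 burn out
  TTFTTT
  TF.FTF
  F.....
  ......
  ......
  ......

TTFTTT
TF.FTF
F.....
......
......
......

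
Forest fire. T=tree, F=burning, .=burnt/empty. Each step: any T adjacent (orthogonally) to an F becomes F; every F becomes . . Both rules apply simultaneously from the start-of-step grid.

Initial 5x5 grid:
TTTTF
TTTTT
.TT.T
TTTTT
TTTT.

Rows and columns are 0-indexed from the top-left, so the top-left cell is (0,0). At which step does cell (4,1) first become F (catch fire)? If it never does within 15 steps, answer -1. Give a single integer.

Step 1: cell (4,1)='T' (+2 fires, +1 burnt)
Step 2: cell (4,1)='T' (+3 fires, +2 burnt)
Step 3: cell (4,1)='T' (+3 fires, +3 burnt)
Step 4: cell (4,1)='T' (+4 fires, +3 burnt)
Step 5: cell (4,1)='T' (+4 fires, +4 burnt)
Step 6: cell (4,1)='T' (+2 fires, +4 burnt)
Step 7: cell (4,1)='F' (+2 fires, +2 burnt)
  -> target ignites at step 7
Step 8: cell (4,1)='.' (+1 fires, +2 burnt)
Step 9: cell (4,1)='.' (+0 fires, +1 burnt)
  fire out at step 9

7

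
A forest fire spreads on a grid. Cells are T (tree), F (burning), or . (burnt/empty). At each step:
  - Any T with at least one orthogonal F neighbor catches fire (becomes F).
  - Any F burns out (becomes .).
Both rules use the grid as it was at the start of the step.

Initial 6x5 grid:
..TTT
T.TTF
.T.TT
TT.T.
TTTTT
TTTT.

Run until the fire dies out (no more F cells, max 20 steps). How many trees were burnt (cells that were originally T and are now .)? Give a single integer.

Step 1: +3 fires, +1 burnt (F count now 3)
Step 2: +3 fires, +3 burnt (F count now 3)
Step 3: +2 fires, +3 burnt (F count now 2)
Step 4: +1 fires, +2 burnt (F count now 1)
Step 5: +3 fires, +1 burnt (F count now 3)
Step 6: +2 fires, +3 burnt (F count now 2)
Step 7: +3 fires, +2 burnt (F count now 3)
Step 8: +3 fires, +3 burnt (F count now 3)
Step 9: +0 fires, +3 burnt (F count now 0)
Fire out after step 9
Initially T: 21, now '.': 29
Total burnt (originally-T cells now '.'): 20

Answer: 20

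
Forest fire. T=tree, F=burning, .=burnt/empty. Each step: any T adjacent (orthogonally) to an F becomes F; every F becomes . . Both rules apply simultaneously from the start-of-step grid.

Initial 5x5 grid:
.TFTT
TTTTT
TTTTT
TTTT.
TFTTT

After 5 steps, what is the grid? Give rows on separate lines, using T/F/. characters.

Step 1: 6 trees catch fire, 2 burn out
  .F.FT
  TTFTT
  TTTTT
  TFTT.
  F.FTT
Step 2: 8 trees catch fire, 6 burn out
  ....F
  TF.FT
  TFFTT
  F.FT.
  ...FT
Step 3: 6 trees catch fire, 8 burn out
  .....
  F...F
  F..FT
  ...F.
  ....F
Step 4: 1 trees catch fire, 6 burn out
  .....
  .....
  ....F
  .....
  .....
Step 5: 0 trees catch fire, 1 burn out
  .....
  .....
  .....
  .....
  .....

.....
.....
.....
.....
.....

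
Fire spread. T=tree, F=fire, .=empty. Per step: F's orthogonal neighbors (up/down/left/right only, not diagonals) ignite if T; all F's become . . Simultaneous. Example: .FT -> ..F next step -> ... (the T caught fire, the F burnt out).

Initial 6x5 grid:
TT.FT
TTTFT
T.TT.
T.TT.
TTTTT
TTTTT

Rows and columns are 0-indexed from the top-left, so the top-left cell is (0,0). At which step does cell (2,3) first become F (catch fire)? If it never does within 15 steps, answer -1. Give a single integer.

Step 1: cell (2,3)='F' (+4 fires, +2 burnt)
  -> target ignites at step 1
Step 2: cell (2,3)='.' (+3 fires, +4 burnt)
Step 3: cell (2,3)='.' (+4 fires, +3 burnt)
Step 4: cell (2,3)='.' (+5 fires, +4 burnt)
Step 5: cell (2,3)='.' (+4 fires, +5 burnt)
Step 6: cell (2,3)='.' (+2 fires, +4 burnt)
Step 7: cell (2,3)='.' (+1 fires, +2 burnt)
Step 8: cell (2,3)='.' (+0 fires, +1 burnt)
  fire out at step 8

1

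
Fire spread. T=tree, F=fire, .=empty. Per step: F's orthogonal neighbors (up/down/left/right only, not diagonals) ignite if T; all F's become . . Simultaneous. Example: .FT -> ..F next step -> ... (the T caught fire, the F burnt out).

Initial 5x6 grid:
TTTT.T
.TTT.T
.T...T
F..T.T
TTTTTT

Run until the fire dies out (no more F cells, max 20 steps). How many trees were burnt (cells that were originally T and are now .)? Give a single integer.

Step 1: +1 fires, +1 burnt (F count now 1)
Step 2: +1 fires, +1 burnt (F count now 1)
Step 3: +1 fires, +1 burnt (F count now 1)
Step 4: +1 fires, +1 burnt (F count now 1)
Step 5: +2 fires, +1 burnt (F count now 2)
Step 6: +1 fires, +2 burnt (F count now 1)
Step 7: +1 fires, +1 burnt (F count now 1)
Step 8: +1 fires, +1 burnt (F count now 1)
Step 9: +1 fires, +1 burnt (F count now 1)
Step 10: +1 fires, +1 burnt (F count now 1)
Step 11: +0 fires, +1 burnt (F count now 0)
Fire out after step 11
Initially T: 19, now '.': 22
Total burnt (originally-T cells now '.'): 11

Answer: 11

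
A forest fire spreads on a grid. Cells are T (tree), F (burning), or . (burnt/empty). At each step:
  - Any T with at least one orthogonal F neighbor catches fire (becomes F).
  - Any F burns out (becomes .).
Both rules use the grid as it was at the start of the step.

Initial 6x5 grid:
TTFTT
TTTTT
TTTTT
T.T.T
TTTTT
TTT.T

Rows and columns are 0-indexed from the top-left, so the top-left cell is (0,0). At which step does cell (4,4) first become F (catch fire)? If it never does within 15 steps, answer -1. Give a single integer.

Step 1: cell (4,4)='T' (+3 fires, +1 burnt)
Step 2: cell (4,4)='T' (+5 fires, +3 burnt)
Step 3: cell (4,4)='T' (+5 fires, +5 burnt)
Step 4: cell (4,4)='T' (+3 fires, +5 burnt)
Step 5: cell (4,4)='T' (+5 fires, +3 burnt)
Step 6: cell (4,4)='F' (+3 fires, +5 burnt)
  -> target ignites at step 6
Step 7: cell (4,4)='.' (+2 fires, +3 burnt)
Step 8: cell (4,4)='.' (+0 fires, +2 burnt)
  fire out at step 8

6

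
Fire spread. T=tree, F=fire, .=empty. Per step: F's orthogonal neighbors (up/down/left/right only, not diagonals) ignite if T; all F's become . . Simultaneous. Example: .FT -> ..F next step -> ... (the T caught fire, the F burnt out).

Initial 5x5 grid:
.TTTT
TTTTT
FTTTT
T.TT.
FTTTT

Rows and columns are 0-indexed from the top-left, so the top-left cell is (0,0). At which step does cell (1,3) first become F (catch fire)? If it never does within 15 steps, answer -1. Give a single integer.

Step 1: cell (1,3)='T' (+4 fires, +2 burnt)
Step 2: cell (1,3)='T' (+3 fires, +4 burnt)
Step 3: cell (1,3)='T' (+5 fires, +3 burnt)
Step 4: cell (1,3)='F' (+5 fires, +5 burnt)
  -> target ignites at step 4
Step 5: cell (1,3)='.' (+2 fires, +5 burnt)
Step 6: cell (1,3)='.' (+1 fires, +2 burnt)
Step 7: cell (1,3)='.' (+0 fires, +1 burnt)
  fire out at step 7

4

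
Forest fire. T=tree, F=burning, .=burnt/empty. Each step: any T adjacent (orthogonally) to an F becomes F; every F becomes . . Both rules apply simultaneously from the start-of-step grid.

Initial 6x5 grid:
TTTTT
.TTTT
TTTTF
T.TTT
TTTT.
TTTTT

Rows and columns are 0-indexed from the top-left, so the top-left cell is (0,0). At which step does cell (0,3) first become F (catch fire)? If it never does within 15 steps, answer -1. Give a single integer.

Step 1: cell (0,3)='T' (+3 fires, +1 burnt)
Step 2: cell (0,3)='T' (+4 fires, +3 burnt)
Step 3: cell (0,3)='F' (+5 fires, +4 burnt)
  -> target ignites at step 3
Step 4: cell (0,3)='.' (+5 fires, +5 burnt)
Step 5: cell (0,3)='.' (+5 fires, +5 burnt)
Step 6: cell (0,3)='.' (+3 fires, +5 burnt)
Step 7: cell (0,3)='.' (+1 fires, +3 burnt)
Step 8: cell (0,3)='.' (+0 fires, +1 burnt)
  fire out at step 8

3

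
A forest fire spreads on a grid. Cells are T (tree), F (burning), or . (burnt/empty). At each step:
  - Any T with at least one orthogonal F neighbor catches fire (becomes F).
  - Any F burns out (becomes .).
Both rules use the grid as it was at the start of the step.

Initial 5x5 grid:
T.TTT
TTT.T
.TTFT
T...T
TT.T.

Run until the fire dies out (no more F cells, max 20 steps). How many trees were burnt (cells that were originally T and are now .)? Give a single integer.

Answer: 12

Derivation:
Step 1: +2 fires, +1 burnt (F count now 2)
Step 2: +4 fires, +2 burnt (F count now 4)
Step 3: +3 fires, +4 burnt (F count now 3)
Step 4: +2 fires, +3 burnt (F count now 2)
Step 5: +1 fires, +2 burnt (F count now 1)
Step 6: +0 fires, +1 burnt (F count now 0)
Fire out after step 6
Initially T: 16, now '.': 21
Total burnt (originally-T cells now '.'): 12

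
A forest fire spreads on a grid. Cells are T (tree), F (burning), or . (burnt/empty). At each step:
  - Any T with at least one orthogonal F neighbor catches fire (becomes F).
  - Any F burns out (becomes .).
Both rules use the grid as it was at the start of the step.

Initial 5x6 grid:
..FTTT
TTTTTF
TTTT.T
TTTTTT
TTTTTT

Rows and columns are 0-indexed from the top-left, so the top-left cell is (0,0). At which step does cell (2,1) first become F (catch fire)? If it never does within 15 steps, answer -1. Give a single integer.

Step 1: cell (2,1)='T' (+5 fires, +2 burnt)
Step 2: cell (2,1)='T' (+5 fires, +5 burnt)
Step 3: cell (2,1)='F' (+6 fires, +5 burnt)
  -> target ignites at step 3
Step 4: cell (2,1)='.' (+5 fires, +6 burnt)
Step 5: cell (2,1)='.' (+3 fires, +5 burnt)
Step 6: cell (2,1)='.' (+1 fires, +3 burnt)
Step 7: cell (2,1)='.' (+0 fires, +1 burnt)
  fire out at step 7

3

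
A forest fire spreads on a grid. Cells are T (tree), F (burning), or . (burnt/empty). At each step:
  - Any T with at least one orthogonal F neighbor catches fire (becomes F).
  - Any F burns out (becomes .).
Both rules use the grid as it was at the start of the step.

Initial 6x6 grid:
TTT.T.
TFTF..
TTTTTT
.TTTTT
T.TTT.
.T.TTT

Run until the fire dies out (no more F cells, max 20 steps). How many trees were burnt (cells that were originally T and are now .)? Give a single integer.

Answer: 22

Derivation:
Step 1: +5 fires, +2 burnt (F count now 5)
Step 2: +7 fires, +5 burnt (F count now 7)
Step 3: +4 fires, +7 burnt (F count now 4)
Step 4: +4 fires, +4 burnt (F count now 4)
Step 5: +1 fires, +4 burnt (F count now 1)
Step 6: +1 fires, +1 burnt (F count now 1)
Step 7: +0 fires, +1 burnt (F count now 0)
Fire out after step 7
Initially T: 25, now '.': 33
Total burnt (originally-T cells now '.'): 22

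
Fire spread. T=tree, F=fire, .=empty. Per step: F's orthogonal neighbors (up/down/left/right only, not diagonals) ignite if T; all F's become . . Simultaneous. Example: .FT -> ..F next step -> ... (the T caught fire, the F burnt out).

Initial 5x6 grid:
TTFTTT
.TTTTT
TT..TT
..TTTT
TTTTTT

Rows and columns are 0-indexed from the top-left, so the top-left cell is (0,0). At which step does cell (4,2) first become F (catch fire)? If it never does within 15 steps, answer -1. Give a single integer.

Step 1: cell (4,2)='T' (+3 fires, +1 burnt)
Step 2: cell (4,2)='T' (+4 fires, +3 burnt)
Step 3: cell (4,2)='T' (+3 fires, +4 burnt)
Step 4: cell (4,2)='T' (+3 fires, +3 burnt)
Step 5: cell (4,2)='T' (+2 fires, +3 burnt)
Step 6: cell (4,2)='T' (+3 fires, +2 burnt)
Step 7: cell (4,2)='T' (+3 fires, +3 burnt)
Step 8: cell (4,2)='F' (+1 fires, +3 burnt)
  -> target ignites at step 8
Step 9: cell (4,2)='.' (+1 fires, +1 burnt)
Step 10: cell (4,2)='.' (+1 fires, +1 burnt)
Step 11: cell (4,2)='.' (+0 fires, +1 burnt)
  fire out at step 11

8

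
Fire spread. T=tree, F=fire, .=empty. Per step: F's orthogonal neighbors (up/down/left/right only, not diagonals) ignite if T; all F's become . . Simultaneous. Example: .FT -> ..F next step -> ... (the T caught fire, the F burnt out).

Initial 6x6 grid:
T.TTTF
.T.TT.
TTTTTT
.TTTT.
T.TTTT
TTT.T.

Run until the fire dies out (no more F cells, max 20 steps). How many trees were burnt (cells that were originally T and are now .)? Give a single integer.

Answer: 25

Derivation:
Step 1: +1 fires, +1 burnt (F count now 1)
Step 2: +2 fires, +1 burnt (F count now 2)
Step 3: +3 fires, +2 burnt (F count now 3)
Step 4: +3 fires, +3 burnt (F count now 3)
Step 5: +3 fires, +3 burnt (F count now 3)
Step 6: +5 fires, +3 burnt (F count now 5)
Step 7: +4 fires, +5 burnt (F count now 4)
Step 8: +1 fires, +4 burnt (F count now 1)
Step 9: +1 fires, +1 burnt (F count now 1)
Step 10: +1 fires, +1 burnt (F count now 1)
Step 11: +1 fires, +1 burnt (F count now 1)
Step 12: +0 fires, +1 burnt (F count now 0)
Fire out after step 12
Initially T: 26, now '.': 35
Total burnt (originally-T cells now '.'): 25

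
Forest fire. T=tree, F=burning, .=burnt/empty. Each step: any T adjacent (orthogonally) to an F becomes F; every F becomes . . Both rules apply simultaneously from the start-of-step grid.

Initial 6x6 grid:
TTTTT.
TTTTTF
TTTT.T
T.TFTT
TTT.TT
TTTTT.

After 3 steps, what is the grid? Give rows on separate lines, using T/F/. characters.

Step 1: 5 trees catch fire, 2 burn out
  TTTTT.
  TTTTF.
  TTTF.F
  T.F.FT
  TTT.TT
  TTTTT.
Step 2: 6 trees catch fire, 5 burn out
  TTTTF.
  TTTF..
  TTF...
  T....F
  TTF.FT
  TTTTT.
Step 3: 7 trees catch fire, 6 burn out
  TTTF..
  TTF...
  TF....
  T.....
  TF...F
  TTFTF.

TTTF..
TTF...
TF....
T.....
TF...F
TTFTF.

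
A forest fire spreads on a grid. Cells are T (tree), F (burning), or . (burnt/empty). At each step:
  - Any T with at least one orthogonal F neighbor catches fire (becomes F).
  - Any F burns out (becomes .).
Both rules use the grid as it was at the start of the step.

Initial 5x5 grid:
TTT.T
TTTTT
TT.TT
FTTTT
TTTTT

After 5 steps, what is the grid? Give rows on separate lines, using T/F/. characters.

Step 1: 3 trees catch fire, 1 burn out
  TTT.T
  TTTTT
  FT.TT
  .FTTT
  FTTTT
Step 2: 4 trees catch fire, 3 burn out
  TTT.T
  FTTTT
  .F.TT
  ..FTT
  .FTTT
Step 3: 4 trees catch fire, 4 burn out
  FTT.T
  .FTTT
  ...TT
  ...FT
  ..FTT
Step 4: 5 trees catch fire, 4 burn out
  .FT.T
  ..FTT
  ...FT
  ....F
  ...FT
Step 5: 4 trees catch fire, 5 burn out
  ..F.T
  ...FT
  ....F
  .....
  ....F

..F.T
...FT
....F
.....
....F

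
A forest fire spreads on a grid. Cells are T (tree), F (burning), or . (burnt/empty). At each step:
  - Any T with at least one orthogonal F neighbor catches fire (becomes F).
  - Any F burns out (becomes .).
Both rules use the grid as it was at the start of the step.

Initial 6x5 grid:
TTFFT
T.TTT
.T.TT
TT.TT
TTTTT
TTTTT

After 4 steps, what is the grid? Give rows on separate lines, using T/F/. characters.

Step 1: 4 trees catch fire, 2 burn out
  TF..F
  T.FFT
  .T.TT
  TT.TT
  TTTTT
  TTTTT
Step 2: 3 trees catch fire, 4 burn out
  F....
  T...F
  .T.FT
  TT.TT
  TTTTT
  TTTTT
Step 3: 3 trees catch fire, 3 burn out
  .....
  F....
  .T..F
  TT.FT
  TTTTT
  TTTTT
Step 4: 2 trees catch fire, 3 burn out
  .....
  .....
  .T...
  TT..F
  TTTFT
  TTTTT

.....
.....
.T...
TT..F
TTTFT
TTTTT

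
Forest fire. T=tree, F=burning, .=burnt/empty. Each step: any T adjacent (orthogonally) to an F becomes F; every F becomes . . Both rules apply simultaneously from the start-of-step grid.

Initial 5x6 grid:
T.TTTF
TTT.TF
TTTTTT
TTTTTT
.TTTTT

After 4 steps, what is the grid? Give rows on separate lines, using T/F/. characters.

Step 1: 3 trees catch fire, 2 burn out
  T.TTF.
  TTT.F.
  TTTTTF
  TTTTTT
  .TTTTT
Step 2: 3 trees catch fire, 3 burn out
  T.TF..
  TTT...
  TTTTF.
  TTTTTF
  .TTTTT
Step 3: 4 trees catch fire, 3 burn out
  T.F...
  TTT...
  TTTF..
  TTTTF.
  .TTTTF
Step 4: 4 trees catch fire, 4 burn out
  T.....
  TTF...
  TTF...
  TTTF..
  .TTTF.

T.....
TTF...
TTF...
TTTF..
.TTTF.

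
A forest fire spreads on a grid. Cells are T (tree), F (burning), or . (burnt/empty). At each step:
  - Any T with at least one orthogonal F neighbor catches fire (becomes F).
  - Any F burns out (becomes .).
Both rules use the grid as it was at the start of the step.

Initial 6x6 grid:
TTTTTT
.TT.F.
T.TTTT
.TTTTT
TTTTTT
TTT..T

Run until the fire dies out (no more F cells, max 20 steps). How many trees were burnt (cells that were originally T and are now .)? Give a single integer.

Answer: 27

Derivation:
Step 1: +2 fires, +1 burnt (F count now 2)
Step 2: +5 fires, +2 burnt (F count now 5)
Step 3: +5 fires, +5 burnt (F count now 5)
Step 4: +5 fires, +5 burnt (F count now 5)
Step 5: +5 fires, +5 burnt (F count now 5)
Step 6: +2 fires, +5 burnt (F count now 2)
Step 7: +2 fires, +2 burnt (F count now 2)
Step 8: +1 fires, +2 burnt (F count now 1)
Step 9: +0 fires, +1 burnt (F count now 0)
Fire out after step 9
Initially T: 28, now '.': 35
Total burnt (originally-T cells now '.'): 27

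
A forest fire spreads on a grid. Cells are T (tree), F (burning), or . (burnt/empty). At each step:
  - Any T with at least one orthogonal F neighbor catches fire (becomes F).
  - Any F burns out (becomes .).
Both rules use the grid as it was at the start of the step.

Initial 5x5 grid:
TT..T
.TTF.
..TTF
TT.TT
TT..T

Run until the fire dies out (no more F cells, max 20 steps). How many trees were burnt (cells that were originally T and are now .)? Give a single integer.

Answer: 9

Derivation:
Step 1: +3 fires, +2 burnt (F count now 3)
Step 2: +4 fires, +3 burnt (F count now 4)
Step 3: +1 fires, +4 burnt (F count now 1)
Step 4: +1 fires, +1 burnt (F count now 1)
Step 5: +0 fires, +1 burnt (F count now 0)
Fire out after step 5
Initially T: 14, now '.': 20
Total burnt (originally-T cells now '.'): 9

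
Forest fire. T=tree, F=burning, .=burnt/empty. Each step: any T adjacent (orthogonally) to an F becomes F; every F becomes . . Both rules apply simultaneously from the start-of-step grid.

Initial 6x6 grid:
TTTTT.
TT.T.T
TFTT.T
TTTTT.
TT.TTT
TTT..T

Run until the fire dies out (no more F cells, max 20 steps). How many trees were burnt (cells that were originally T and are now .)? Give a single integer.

Step 1: +4 fires, +1 burnt (F count now 4)
Step 2: +6 fires, +4 burnt (F count now 6)
Step 3: +6 fires, +6 burnt (F count now 6)
Step 4: +5 fires, +6 burnt (F count now 5)
Step 5: +2 fires, +5 burnt (F count now 2)
Step 6: +1 fires, +2 burnt (F count now 1)
Step 7: +1 fires, +1 burnt (F count now 1)
Step 8: +0 fires, +1 burnt (F count now 0)
Fire out after step 8
Initially T: 27, now '.': 34
Total burnt (originally-T cells now '.'): 25

Answer: 25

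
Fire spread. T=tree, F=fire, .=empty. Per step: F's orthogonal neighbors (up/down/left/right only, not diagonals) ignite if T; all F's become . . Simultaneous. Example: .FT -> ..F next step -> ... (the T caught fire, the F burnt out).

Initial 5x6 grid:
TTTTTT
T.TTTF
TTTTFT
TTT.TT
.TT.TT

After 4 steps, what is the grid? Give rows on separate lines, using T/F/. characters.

Step 1: 5 trees catch fire, 2 burn out
  TTTTTF
  T.TTF.
  TTTF.F
  TTT.FT
  .TT.TT
Step 2: 5 trees catch fire, 5 burn out
  TTTTF.
  T.TF..
  TTF...
  TTT..F
  .TT.FT
Step 3: 5 trees catch fire, 5 burn out
  TTTF..
  T.F...
  TF....
  TTF...
  .TT..F
Step 4: 4 trees catch fire, 5 burn out
  TTF...
  T.....
  F.....
  TF....
  .TF...

TTF...
T.....
F.....
TF....
.TF...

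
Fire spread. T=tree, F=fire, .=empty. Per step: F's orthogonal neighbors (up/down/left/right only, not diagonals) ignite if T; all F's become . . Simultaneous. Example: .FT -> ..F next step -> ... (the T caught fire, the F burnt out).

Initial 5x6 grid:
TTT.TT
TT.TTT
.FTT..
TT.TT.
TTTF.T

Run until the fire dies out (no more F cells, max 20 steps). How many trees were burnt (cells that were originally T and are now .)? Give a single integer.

Step 1: +5 fires, +2 burnt (F count now 5)
Step 2: +6 fires, +5 burnt (F count now 6)
Step 3: +4 fires, +6 burnt (F count now 4)
Step 4: +1 fires, +4 burnt (F count now 1)
Step 5: +2 fires, +1 burnt (F count now 2)
Step 6: +1 fires, +2 burnt (F count now 1)
Step 7: +0 fires, +1 burnt (F count now 0)
Fire out after step 7
Initially T: 20, now '.': 29
Total burnt (originally-T cells now '.'): 19

Answer: 19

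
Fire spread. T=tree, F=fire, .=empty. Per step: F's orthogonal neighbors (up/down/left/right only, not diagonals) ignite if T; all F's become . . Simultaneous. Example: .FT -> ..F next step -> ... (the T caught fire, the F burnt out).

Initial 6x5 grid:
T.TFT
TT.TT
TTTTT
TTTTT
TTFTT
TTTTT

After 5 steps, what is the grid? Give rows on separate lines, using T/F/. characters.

Step 1: 7 trees catch fire, 2 burn out
  T.F.F
  TT.FT
  TTTTT
  TTFTT
  TF.FT
  TTFTT
Step 2: 9 trees catch fire, 7 burn out
  T....
  TT..F
  TTFFT
  TF.FT
  F...F
  TF.FT
Step 3: 6 trees catch fire, 9 burn out
  T....
  TT...
  TF..F
  F...F
  .....
  F...F
Step 4: 2 trees catch fire, 6 burn out
  T....
  TF...
  F....
  .....
  .....
  .....
Step 5: 1 trees catch fire, 2 burn out
  T....
  F....
  .....
  .....
  .....
  .....

T....
F....
.....
.....
.....
.....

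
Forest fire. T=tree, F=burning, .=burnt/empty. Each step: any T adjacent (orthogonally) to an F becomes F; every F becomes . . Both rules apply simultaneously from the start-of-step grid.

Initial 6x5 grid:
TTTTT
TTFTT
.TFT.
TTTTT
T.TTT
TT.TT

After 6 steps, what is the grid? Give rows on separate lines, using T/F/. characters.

Step 1: 6 trees catch fire, 2 burn out
  TTFTT
  TF.FT
  .F.F.
  TTFTT
  T.TTT
  TT.TT
Step 2: 7 trees catch fire, 6 burn out
  TF.FT
  F...F
  .....
  TF.FT
  T.FTT
  TT.TT
Step 3: 5 trees catch fire, 7 burn out
  F...F
  .....
  .....
  F...F
  T..FT
  TT.TT
Step 4: 3 trees catch fire, 5 burn out
  .....
  .....
  .....
  .....
  F...F
  TT.FT
Step 5: 2 trees catch fire, 3 burn out
  .....
  .....
  .....
  .....
  .....
  FT..F
Step 6: 1 trees catch fire, 2 burn out
  .....
  .....
  .....
  .....
  .....
  .F...

.....
.....
.....
.....
.....
.F...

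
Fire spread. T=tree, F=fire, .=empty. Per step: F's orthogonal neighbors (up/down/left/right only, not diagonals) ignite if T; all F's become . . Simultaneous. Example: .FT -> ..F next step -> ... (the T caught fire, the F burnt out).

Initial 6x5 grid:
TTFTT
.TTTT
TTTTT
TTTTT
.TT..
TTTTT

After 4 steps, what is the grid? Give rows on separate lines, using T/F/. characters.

Step 1: 3 trees catch fire, 1 burn out
  TF.FT
  .TFTT
  TTTTT
  TTTTT
  .TT..
  TTTTT
Step 2: 5 trees catch fire, 3 burn out
  F...F
  .F.FT
  TTFTT
  TTTTT
  .TT..
  TTTTT
Step 3: 4 trees catch fire, 5 burn out
  .....
  ....F
  TF.FT
  TTFTT
  .TT..
  TTTTT
Step 4: 5 trees catch fire, 4 burn out
  .....
  .....
  F...F
  TF.FT
  .TF..
  TTTTT

.....
.....
F...F
TF.FT
.TF..
TTTTT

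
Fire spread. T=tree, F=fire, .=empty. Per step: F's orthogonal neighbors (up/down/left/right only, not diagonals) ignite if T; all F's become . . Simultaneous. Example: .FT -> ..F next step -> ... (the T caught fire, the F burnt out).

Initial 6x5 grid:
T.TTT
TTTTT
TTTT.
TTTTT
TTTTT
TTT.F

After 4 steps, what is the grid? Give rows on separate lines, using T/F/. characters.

Step 1: 1 trees catch fire, 1 burn out
  T.TTT
  TTTTT
  TTTT.
  TTTTT
  TTTTF
  TTT..
Step 2: 2 trees catch fire, 1 burn out
  T.TTT
  TTTTT
  TTTT.
  TTTTF
  TTTF.
  TTT..
Step 3: 2 trees catch fire, 2 burn out
  T.TTT
  TTTTT
  TTTT.
  TTTF.
  TTF..
  TTT..
Step 4: 4 trees catch fire, 2 burn out
  T.TTT
  TTTTT
  TTTF.
  TTF..
  TF...
  TTF..

T.TTT
TTTTT
TTTF.
TTF..
TF...
TTF..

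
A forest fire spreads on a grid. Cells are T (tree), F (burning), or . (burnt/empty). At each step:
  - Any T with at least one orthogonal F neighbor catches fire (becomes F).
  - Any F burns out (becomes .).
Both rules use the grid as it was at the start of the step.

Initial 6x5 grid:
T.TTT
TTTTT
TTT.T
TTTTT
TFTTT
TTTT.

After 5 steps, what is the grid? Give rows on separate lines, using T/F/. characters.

Step 1: 4 trees catch fire, 1 burn out
  T.TTT
  TTTTT
  TTT.T
  TFTTT
  F.FTT
  TFTT.
Step 2: 6 trees catch fire, 4 burn out
  T.TTT
  TTTTT
  TFT.T
  F.FTT
  ...FT
  F.FT.
Step 3: 6 trees catch fire, 6 burn out
  T.TTT
  TFTTT
  F.F.T
  ...FT
  ....F
  ...F.
Step 4: 3 trees catch fire, 6 burn out
  T.TTT
  F.FTT
  ....T
  ....F
  .....
  .....
Step 5: 4 trees catch fire, 3 burn out
  F.FTT
  ...FT
  ....F
  .....
  .....
  .....

F.FTT
...FT
....F
.....
.....
.....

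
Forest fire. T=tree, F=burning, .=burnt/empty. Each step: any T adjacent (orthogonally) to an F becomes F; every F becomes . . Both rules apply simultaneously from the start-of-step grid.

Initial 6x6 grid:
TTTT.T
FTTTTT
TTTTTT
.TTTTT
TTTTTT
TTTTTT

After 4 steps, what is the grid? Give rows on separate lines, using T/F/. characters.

Step 1: 3 trees catch fire, 1 burn out
  FTTT.T
  .FTTTT
  FTTTTT
  .TTTTT
  TTTTTT
  TTTTTT
Step 2: 3 trees catch fire, 3 burn out
  .FTT.T
  ..FTTT
  .FTTTT
  .TTTTT
  TTTTTT
  TTTTTT
Step 3: 4 trees catch fire, 3 burn out
  ..FT.T
  ...FTT
  ..FTTT
  .FTTTT
  TTTTTT
  TTTTTT
Step 4: 5 trees catch fire, 4 burn out
  ...F.T
  ....FT
  ...FTT
  ..FTTT
  TFTTTT
  TTTTTT

...F.T
....FT
...FTT
..FTTT
TFTTTT
TTTTTT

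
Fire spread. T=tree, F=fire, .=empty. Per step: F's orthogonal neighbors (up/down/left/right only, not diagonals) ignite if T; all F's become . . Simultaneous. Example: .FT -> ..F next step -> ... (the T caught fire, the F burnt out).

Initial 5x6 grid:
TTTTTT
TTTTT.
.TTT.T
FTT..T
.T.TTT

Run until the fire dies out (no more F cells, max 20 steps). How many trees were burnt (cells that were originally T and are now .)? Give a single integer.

Answer: 17

Derivation:
Step 1: +1 fires, +1 burnt (F count now 1)
Step 2: +3 fires, +1 burnt (F count now 3)
Step 3: +2 fires, +3 burnt (F count now 2)
Step 4: +4 fires, +2 burnt (F count now 4)
Step 5: +3 fires, +4 burnt (F count now 3)
Step 6: +2 fires, +3 burnt (F count now 2)
Step 7: +1 fires, +2 burnt (F count now 1)
Step 8: +1 fires, +1 burnt (F count now 1)
Step 9: +0 fires, +1 burnt (F count now 0)
Fire out after step 9
Initially T: 22, now '.': 25
Total burnt (originally-T cells now '.'): 17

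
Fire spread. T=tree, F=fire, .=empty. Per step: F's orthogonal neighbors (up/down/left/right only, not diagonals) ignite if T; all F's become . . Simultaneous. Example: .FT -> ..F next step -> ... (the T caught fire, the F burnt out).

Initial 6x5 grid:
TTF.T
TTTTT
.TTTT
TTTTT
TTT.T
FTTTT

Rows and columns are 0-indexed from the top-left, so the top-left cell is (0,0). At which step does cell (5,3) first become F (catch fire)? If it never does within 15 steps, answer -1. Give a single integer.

Step 1: cell (5,3)='T' (+4 fires, +2 burnt)
Step 2: cell (5,3)='T' (+7 fires, +4 burnt)
Step 3: cell (5,3)='F' (+8 fires, +7 burnt)
  -> target ignites at step 3
Step 4: cell (5,3)='.' (+4 fires, +8 burnt)
Step 5: cell (5,3)='.' (+2 fires, +4 burnt)
Step 6: cell (5,3)='.' (+0 fires, +2 burnt)
  fire out at step 6

3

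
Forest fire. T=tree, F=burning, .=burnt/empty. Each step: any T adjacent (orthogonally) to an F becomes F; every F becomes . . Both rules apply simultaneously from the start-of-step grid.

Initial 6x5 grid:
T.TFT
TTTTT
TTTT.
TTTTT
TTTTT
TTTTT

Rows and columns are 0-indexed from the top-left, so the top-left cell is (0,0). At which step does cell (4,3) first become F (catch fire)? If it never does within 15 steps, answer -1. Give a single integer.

Step 1: cell (4,3)='T' (+3 fires, +1 burnt)
Step 2: cell (4,3)='T' (+3 fires, +3 burnt)
Step 3: cell (4,3)='T' (+3 fires, +3 burnt)
Step 4: cell (4,3)='F' (+5 fires, +3 burnt)
  -> target ignites at step 4
Step 5: cell (4,3)='.' (+6 fires, +5 burnt)
Step 6: cell (4,3)='.' (+4 fires, +6 burnt)
Step 7: cell (4,3)='.' (+2 fires, +4 burnt)
Step 8: cell (4,3)='.' (+1 fires, +2 burnt)
Step 9: cell (4,3)='.' (+0 fires, +1 burnt)
  fire out at step 9

4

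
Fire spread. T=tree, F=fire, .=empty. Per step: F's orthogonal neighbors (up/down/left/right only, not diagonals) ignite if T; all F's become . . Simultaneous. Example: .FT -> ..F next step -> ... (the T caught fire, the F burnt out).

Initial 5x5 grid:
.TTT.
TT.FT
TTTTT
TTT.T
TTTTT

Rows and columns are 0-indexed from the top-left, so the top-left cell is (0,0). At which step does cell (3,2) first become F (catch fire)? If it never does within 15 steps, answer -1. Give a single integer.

Step 1: cell (3,2)='T' (+3 fires, +1 burnt)
Step 2: cell (3,2)='T' (+3 fires, +3 burnt)
Step 3: cell (3,2)='F' (+4 fires, +3 burnt)
  -> target ignites at step 3
Step 4: cell (3,2)='.' (+5 fires, +4 burnt)
Step 5: cell (3,2)='.' (+4 fires, +5 burnt)
Step 6: cell (3,2)='.' (+1 fires, +4 burnt)
Step 7: cell (3,2)='.' (+0 fires, +1 burnt)
  fire out at step 7

3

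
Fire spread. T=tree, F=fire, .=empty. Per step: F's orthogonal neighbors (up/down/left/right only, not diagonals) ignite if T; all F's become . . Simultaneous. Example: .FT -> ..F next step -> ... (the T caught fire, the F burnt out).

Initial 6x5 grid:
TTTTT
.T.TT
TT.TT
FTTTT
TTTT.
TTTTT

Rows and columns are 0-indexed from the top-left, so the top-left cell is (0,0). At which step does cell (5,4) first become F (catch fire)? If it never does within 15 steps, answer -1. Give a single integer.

Step 1: cell (5,4)='T' (+3 fires, +1 burnt)
Step 2: cell (5,4)='T' (+4 fires, +3 burnt)
Step 3: cell (5,4)='T' (+4 fires, +4 burnt)
Step 4: cell (5,4)='T' (+5 fires, +4 burnt)
Step 5: cell (5,4)='T' (+5 fires, +5 burnt)
Step 6: cell (5,4)='F' (+3 fires, +5 burnt)
  -> target ignites at step 6
Step 7: cell (5,4)='.' (+1 fires, +3 burnt)
Step 8: cell (5,4)='.' (+0 fires, +1 burnt)
  fire out at step 8

6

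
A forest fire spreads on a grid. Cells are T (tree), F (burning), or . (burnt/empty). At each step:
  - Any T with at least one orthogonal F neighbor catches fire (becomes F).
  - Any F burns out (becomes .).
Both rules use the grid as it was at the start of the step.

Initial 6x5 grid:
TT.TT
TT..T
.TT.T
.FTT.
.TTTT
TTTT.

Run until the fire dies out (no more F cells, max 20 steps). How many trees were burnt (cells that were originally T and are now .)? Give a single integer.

Step 1: +3 fires, +1 burnt (F count now 3)
Step 2: +5 fires, +3 burnt (F count now 5)
Step 3: +5 fires, +5 burnt (F count now 5)
Step 4: +3 fires, +5 burnt (F count now 3)
Step 5: +0 fires, +3 burnt (F count now 0)
Fire out after step 5
Initially T: 20, now '.': 26
Total burnt (originally-T cells now '.'): 16

Answer: 16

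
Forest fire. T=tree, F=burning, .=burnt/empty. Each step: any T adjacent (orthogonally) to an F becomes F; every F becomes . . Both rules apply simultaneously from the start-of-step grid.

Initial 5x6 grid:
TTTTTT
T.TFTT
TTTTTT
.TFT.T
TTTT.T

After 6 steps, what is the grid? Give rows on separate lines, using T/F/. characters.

Step 1: 8 trees catch fire, 2 burn out
  TTTFTT
  T.F.FT
  TTFFTT
  .F.F.T
  TTFT.T
Step 2: 7 trees catch fire, 8 burn out
  TTF.FT
  T....F
  TF..FT
  .....T
  TF.F.T
Step 3: 5 trees catch fire, 7 burn out
  TF...F
  T.....
  F....F
  .....T
  F....T
Step 4: 3 trees catch fire, 5 burn out
  F.....
  F.....
  ......
  .....F
  .....T
Step 5: 1 trees catch fire, 3 burn out
  ......
  ......
  ......
  ......
  .....F
Step 6: 0 trees catch fire, 1 burn out
  ......
  ......
  ......
  ......
  ......

......
......
......
......
......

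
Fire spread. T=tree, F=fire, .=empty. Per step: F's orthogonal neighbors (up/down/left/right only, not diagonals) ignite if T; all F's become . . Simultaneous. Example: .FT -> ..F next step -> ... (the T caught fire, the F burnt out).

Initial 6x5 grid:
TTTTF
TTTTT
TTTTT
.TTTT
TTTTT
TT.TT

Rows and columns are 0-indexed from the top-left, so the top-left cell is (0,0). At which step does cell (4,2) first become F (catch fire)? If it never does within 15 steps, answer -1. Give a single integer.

Step 1: cell (4,2)='T' (+2 fires, +1 burnt)
Step 2: cell (4,2)='T' (+3 fires, +2 burnt)
Step 3: cell (4,2)='T' (+4 fires, +3 burnt)
Step 4: cell (4,2)='T' (+5 fires, +4 burnt)
Step 5: cell (4,2)='T' (+5 fires, +5 burnt)
Step 6: cell (4,2)='F' (+4 fires, +5 burnt)
  -> target ignites at step 6
Step 7: cell (4,2)='.' (+1 fires, +4 burnt)
Step 8: cell (4,2)='.' (+2 fires, +1 burnt)
Step 9: cell (4,2)='.' (+1 fires, +2 burnt)
Step 10: cell (4,2)='.' (+0 fires, +1 burnt)
  fire out at step 10

6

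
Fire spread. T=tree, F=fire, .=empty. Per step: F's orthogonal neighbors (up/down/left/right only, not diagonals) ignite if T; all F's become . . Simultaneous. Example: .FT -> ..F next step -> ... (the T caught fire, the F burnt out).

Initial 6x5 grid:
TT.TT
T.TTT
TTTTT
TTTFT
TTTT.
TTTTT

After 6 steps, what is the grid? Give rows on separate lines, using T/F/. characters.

Step 1: 4 trees catch fire, 1 burn out
  TT.TT
  T.TTT
  TTTFT
  TTF.F
  TTTF.
  TTTTT
Step 2: 6 trees catch fire, 4 burn out
  TT.TT
  T.TFT
  TTF.F
  TF...
  TTF..
  TTTFT
Step 3: 8 trees catch fire, 6 burn out
  TT.FT
  T.F.F
  TF...
  F....
  TF...
  TTF.F
Step 4: 4 trees catch fire, 8 burn out
  TT..F
  T....
  F....
  .....
  F....
  TF...
Step 5: 2 trees catch fire, 4 burn out
  TT...
  F....
  .....
  .....
  .....
  F....
Step 6: 1 trees catch fire, 2 burn out
  FT...
  .....
  .....
  .....
  .....
  .....

FT...
.....
.....
.....
.....
.....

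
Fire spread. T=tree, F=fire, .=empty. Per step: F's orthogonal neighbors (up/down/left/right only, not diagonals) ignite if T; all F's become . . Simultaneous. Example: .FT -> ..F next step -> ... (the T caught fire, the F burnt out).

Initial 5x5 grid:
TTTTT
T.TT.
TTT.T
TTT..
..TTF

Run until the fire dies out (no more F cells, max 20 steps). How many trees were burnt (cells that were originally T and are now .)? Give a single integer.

Answer: 16

Derivation:
Step 1: +1 fires, +1 burnt (F count now 1)
Step 2: +1 fires, +1 burnt (F count now 1)
Step 3: +1 fires, +1 burnt (F count now 1)
Step 4: +2 fires, +1 burnt (F count now 2)
Step 5: +3 fires, +2 burnt (F count now 3)
Step 6: +3 fires, +3 burnt (F count now 3)
Step 7: +3 fires, +3 burnt (F count now 3)
Step 8: +2 fires, +3 burnt (F count now 2)
Step 9: +0 fires, +2 burnt (F count now 0)
Fire out after step 9
Initially T: 17, now '.': 24
Total burnt (originally-T cells now '.'): 16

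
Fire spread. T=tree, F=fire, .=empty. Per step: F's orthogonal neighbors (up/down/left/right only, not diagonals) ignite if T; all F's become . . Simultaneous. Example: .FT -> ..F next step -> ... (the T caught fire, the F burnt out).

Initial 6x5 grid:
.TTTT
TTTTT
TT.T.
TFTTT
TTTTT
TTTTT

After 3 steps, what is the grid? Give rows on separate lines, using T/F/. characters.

Step 1: 4 trees catch fire, 1 burn out
  .TTTT
  TTTTT
  TF.T.
  F.FTT
  TFTTT
  TTTTT
Step 2: 6 trees catch fire, 4 burn out
  .TTTT
  TFTTT
  F..T.
  ...FT
  F.FTT
  TFTTT
Step 3: 8 trees catch fire, 6 burn out
  .FTTT
  F.FTT
  ...F.
  ....F
  ...FT
  F.FTT

.FTTT
F.FTT
...F.
....F
...FT
F.FTT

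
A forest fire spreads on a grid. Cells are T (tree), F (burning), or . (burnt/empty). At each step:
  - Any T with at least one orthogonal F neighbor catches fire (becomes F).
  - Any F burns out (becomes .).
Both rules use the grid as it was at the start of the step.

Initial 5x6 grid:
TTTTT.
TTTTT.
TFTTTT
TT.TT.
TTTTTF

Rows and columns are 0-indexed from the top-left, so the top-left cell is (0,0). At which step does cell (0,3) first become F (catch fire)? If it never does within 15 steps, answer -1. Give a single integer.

Step 1: cell (0,3)='T' (+5 fires, +2 burnt)
Step 2: cell (0,3)='T' (+8 fires, +5 burnt)
Step 3: cell (0,3)='T' (+7 fires, +8 burnt)
Step 4: cell (0,3)='F' (+3 fires, +7 burnt)
  -> target ignites at step 4
Step 5: cell (0,3)='.' (+1 fires, +3 burnt)
Step 6: cell (0,3)='.' (+0 fires, +1 burnt)
  fire out at step 6

4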